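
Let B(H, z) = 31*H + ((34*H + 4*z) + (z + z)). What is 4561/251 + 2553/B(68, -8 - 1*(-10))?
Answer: 20855155/1112432 ≈ 18.747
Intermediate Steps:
B(H, z) = 6*z + 65*H (B(H, z) = 31*H + ((4*z + 34*H) + 2*z) = 31*H + (6*z + 34*H) = 6*z + 65*H)
4561/251 + 2553/B(68, -8 - 1*(-10)) = 4561/251 + 2553/(6*(-8 - 1*(-10)) + 65*68) = 4561*(1/251) + 2553/(6*(-8 + 10) + 4420) = 4561/251 + 2553/(6*2 + 4420) = 4561/251 + 2553/(12 + 4420) = 4561/251 + 2553/4432 = 20855155/1112432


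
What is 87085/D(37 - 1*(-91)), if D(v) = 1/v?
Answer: 11146880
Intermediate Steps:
87085/D(37 - 1*(-91)) = 87085/(1/(37 - 1*(-91))) = 87085/(1/(37 + 91)) = 87085/(1/128) = 87085*128 = 11146880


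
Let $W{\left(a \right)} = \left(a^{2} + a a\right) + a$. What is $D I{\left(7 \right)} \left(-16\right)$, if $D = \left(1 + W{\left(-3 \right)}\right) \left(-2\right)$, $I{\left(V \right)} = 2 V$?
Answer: $7168$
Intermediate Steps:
$W{\left(a \right)} = a + 2 a^{2}$ ($W{\left(a \right)} = \left(a^{2} + a^{2}\right) + a = 2 a^{2} + a = a + 2 a^{2}$)
$D = -32$ ($D = \left(1 - 3 \left(1 + 2 \left(-3\right)\right)\right) \left(-2\right) = \left(1 - 3 \left(1 - 6\right)\right) \left(-2\right) = \left(1 - -15\right) \left(-2\right) = \left(1 + 15\right) \left(-2\right) = 16 \left(-2\right) = -32$)
$D I{\left(7 \right)} \left(-16\right) = - 32 \cdot 2 \cdot 7 \left(-16\right) = \left(-32\right) 14 \left(-16\right) = \left(-448\right) \left(-16\right) = 7168$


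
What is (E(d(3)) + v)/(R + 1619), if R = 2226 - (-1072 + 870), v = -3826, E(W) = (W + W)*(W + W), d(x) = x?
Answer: -3790/4047 ≈ -0.93650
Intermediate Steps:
E(W) = 4*W² (E(W) = (2*W)*(2*W) = 4*W²)
R = 2428 (R = 2226 - 1*(-202) = 2226 + 202 = 2428)
(E(d(3)) + v)/(R + 1619) = (4*3² - 3826)/(2428 + 1619) = (4*9 - 3826)/4047 = (36 - 3826)*(1/4047) = -3790*1/4047 = -3790/4047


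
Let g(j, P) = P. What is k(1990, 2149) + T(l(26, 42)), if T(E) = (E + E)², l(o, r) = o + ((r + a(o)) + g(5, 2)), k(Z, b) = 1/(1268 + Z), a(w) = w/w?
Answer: 65694313/3258 ≈ 20164.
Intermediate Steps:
a(w) = 1
l(o, r) = 3 + o + r (l(o, r) = o + ((r + 1) + 2) = o + ((1 + r) + 2) = o + (3 + r) = 3 + o + r)
T(E) = 4*E² (T(E) = (2*E)² = 4*E²)
k(1990, 2149) + T(l(26, 42)) = 1/(1268 + 1990) + 4*(3 + 26 + 42)² = 1/3258 + 4*71² = 1/3258 + 4*5041 = 1/3258 + 20164 = 65694313/3258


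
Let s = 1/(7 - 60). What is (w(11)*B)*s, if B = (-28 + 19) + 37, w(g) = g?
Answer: -308/53 ≈ -5.8113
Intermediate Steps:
B = 28 (B = -9 + 37 = 28)
s = -1/53 (s = 1/(-53) = -1/53 ≈ -0.018868)
(w(11)*B)*s = (11*28)*(-1/53) = 308*(-1/53) = -308/53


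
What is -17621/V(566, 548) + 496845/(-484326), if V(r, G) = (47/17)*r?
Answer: -4397230952/357890007 ≈ -12.287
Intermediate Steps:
V(r, G) = 47*r/17 (V(r, G) = (47*(1/17))*r = 47*r/17)
-17621/V(566, 548) + 496845/(-484326) = -17621/((47/17)*566) + 496845/(-484326) = -17621/26602/17 + 496845*(-1/484326) = -17621*17/26602 - 55205/53814 = -299557/26602 - 55205/53814 = -4397230952/357890007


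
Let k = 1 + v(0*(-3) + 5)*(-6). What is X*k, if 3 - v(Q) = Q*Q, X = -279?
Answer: -37107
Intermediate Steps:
v(Q) = 3 - Q² (v(Q) = 3 - Q*Q = 3 - Q²)
k = 133 (k = 1 + (3 - (0*(-3) + 5)²)*(-6) = 1 + (3 - (0 + 5)²)*(-6) = 1 + (3 - 1*5²)*(-6) = 1 + (3 - 1*25)*(-6) = 1 + (3 - 25)*(-6) = 1 - 22*(-6) = 1 + 132 = 133)
X*k = -279*133 = -37107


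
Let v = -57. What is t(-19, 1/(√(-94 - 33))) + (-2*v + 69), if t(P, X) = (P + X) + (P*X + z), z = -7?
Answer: 157 + 18*I*√127/127 ≈ 157.0 + 1.5972*I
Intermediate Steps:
t(P, X) = -7 + P + X + P*X (t(P, X) = (P + X) + (P*X - 7) = (P + X) + (-7 + P*X) = -7 + P + X + P*X)
t(-19, 1/(√(-94 - 33))) + (-2*v + 69) = (-7 - 19 + 1/(√(-94 - 33)) - 19/√(-94 - 33)) + (-2*(-57) + 69) = (-7 - 19 + 1/(√(-127)) - 19*(-I*√127/127)) + (114 + 69) = (-7 - 19 + 1/(I*√127) - 19*(-I*√127/127)) + 183 = (-7 - 19 - I*√127/127 - (-19)*I*√127/127) + 183 = (-7 - 19 - I*√127/127 + 19*I*√127/127) + 183 = (-26 + 18*I*√127/127) + 183 = 157 + 18*I*√127/127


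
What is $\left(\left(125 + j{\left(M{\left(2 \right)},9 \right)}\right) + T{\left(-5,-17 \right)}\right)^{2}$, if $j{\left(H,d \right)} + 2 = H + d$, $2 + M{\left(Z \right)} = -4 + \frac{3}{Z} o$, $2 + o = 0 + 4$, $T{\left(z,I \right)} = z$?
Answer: $15376$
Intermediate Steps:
$o = 2$ ($o = -2 + \left(0 + 4\right) = -2 + 4 = 2$)
$M{\left(Z \right)} = -6 + \frac{6}{Z}$ ($M{\left(Z \right)} = -2 + \left(-4 + \frac{3}{Z} 2\right) = -2 - \left(4 - \frac{6}{Z}\right) = -6 + \frac{6}{Z}$)
$j{\left(H,d \right)} = -2 + H + d$ ($j{\left(H,d \right)} = -2 + \left(H + d\right) = -2 + H + d$)
$\left(\left(125 + j{\left(M{\left(2 \right)},9 \right)}\right) + T{\left(-5,-17 \right)}\right)^{2} = \left(\left(125 - \left(-1 - 3\right)\right) - 5\right)^{2} = \left(\left(125 + \left(-2 + \left(-6 + 6 \cdot \frac{1}{2}\right) + 9\right)\right) - 5\right)^{2} = \left(\left(125 + \left(-2 + \left(-6 + 3\right) + 9\right)\right) - 5\right)^{2} = \left(\left(125 - -4\right) - 5\right)^{2} = \left(\left(125 + 4\right) - 5\right)^{2} = \left(129 - 5\right)^{2} = 124^{2} = 15376$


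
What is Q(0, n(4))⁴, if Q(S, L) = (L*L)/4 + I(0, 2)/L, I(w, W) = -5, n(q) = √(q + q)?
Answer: 6449/64 - 285*√2/4 ≈ 0.0029087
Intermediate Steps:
n(q) = √2*√q (n(q) = √(2*q) = √2*√q)
Q(S, L) = -5/L + L²/4 (Q(S, L) = (L*L)/4 - 5/L = L²*(¼) - 5/L = L²/4 - 5/L = -5/L + L²/4)
Q(0, n(4))⁴ = ((-20 + (√2*√4)³)/(4*((√2*√4))))⁴ = ((-20 + (√2*2)³)/(4*((√2*2))))⁴ = ((-20 + (2*√2)³)/(4*((2*√2))))⁴ = ((√2/4)*(-20 + 16*√2)/4)⁴ = (√2*(-20 + 16*√2)/16)⁴ = (-20 + 16*√2)⁴/16384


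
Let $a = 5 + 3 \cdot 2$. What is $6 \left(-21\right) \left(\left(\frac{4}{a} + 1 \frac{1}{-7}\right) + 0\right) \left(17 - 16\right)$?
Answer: $- \frac{306}{11} \approx -27.818$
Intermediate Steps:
$a = 11$ ($a = 5 + 6 = 11$)
$6 \left(-21\right) \left(\left(\frac{4}{a} + 1 \frac{1}{-7}\right) + 0\right) \left(17 - 16\right) = 6 \left(-21\right) \left(\left(\frac{4}{11} + 1 \frac{1}{-7}\right) + 0\right) \left(17 - 16\right) = - 126 \left(\left(4 \cdot \frac{1}{11} + 1 \left(- \frac{1}{7}\right)\right) + 0\right) 1 = - 126 \left(\left(\frac{4}{11} - \frac{1}{7}\right) + 0\right) 1 = - 126 \left(\frac{17}{77} + 0\right) 1 = - 126 \cdot \frac{17}{77} \cdot 1 = \left(-126\right) \frac{17}{77} = - \frac{306}{11}$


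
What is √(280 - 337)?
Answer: I*√57 ≈ 7.5498*I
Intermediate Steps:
√(280 - 337) = √(-57) = I*√57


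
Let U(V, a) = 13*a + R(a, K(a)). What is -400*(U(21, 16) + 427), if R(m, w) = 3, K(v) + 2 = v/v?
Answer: -255200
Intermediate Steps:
K(v) = -1 (K(v) = -2 + v/v = -2 + 1 = -1)
U(V, a) = 3 + 13*a (U(V, a) = 13*a + 3 = 3 + 13*a)
-400*(U(21, 16) + 427) = -400*((3 + 13*16) + 427) = -400*((3 + 208) + 427) = -400*(211 + 427) = -400*638 = -255200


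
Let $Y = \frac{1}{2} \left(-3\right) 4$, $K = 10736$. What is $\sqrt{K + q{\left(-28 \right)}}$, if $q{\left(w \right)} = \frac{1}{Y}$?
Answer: $\frac{\sqrt{386490}}{6} \approx 103.61$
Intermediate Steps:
$Y = -6$ ($Y = \frac{1}{2} \left(-3\right) 4 = \left(- \frac{3}{2}\right) 4 = -6$)
$q{\left(w \right)} = - \frac{1}{6}$ ($q{\left(w \right)} = \frac{1}{-6} = - \frac{1}{6}$)
$\sqrt{K + q{\left(-28 \right)}} = \sqrt{10736 - \frac{1}{6}} = \sqrt{\frac{64415}{6}} = \frac{\sqrt{386490}}{6}$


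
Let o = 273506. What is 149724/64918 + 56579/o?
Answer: 22311703933/8877731254 ≈ 2.5132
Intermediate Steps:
149724/64918 + 56579/o = 149724/64918 + 56579/273506 = 149724*(1/64918) + 56579*(1/273506) = 74862/32459 + 56579/273506 = 22311703933/8877731254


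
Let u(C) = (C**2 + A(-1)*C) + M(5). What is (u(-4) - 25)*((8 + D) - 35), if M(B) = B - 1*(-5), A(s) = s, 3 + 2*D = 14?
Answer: -215/2 ≈ -107.50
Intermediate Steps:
D = 11/2 (D = -3/2 + (1/2)*14 = -3/2 + 7 = 11/2 ≈ 5.5000)
M(B) = 5 + B (M(B) = B + 5 = 5 + B)
u(C) = 10 + C**2 - C (u(C) = (C**2 - C) + (5 + 5) = (C**2 - C) + 10 = 10 + C**2 - C)
(u(-4) - 25)*((8 + D) - 35) = ((10 + (-4)**2 - 1*(-4)) - 25)*((8 + 11/2) - 35) = ((10 + 16 + 4) - 25)*(27/2 - 35) = (30 - 25)*(-43/2) = 5*(-43/2) = -215/2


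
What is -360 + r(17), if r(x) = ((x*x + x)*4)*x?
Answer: 20448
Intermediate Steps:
r(x) = x*(4*x + 4*x²) (r(x) = ((x² + x)*4)*x = ((x + x²)*4)*x = (4*x + 4*x²)*x = x*(4*x + 4*x²))
-360 + r(17) = -360 + 4*17²*(1 + 17) = -360 + 4*289*18 = -360 + 20808 = 20448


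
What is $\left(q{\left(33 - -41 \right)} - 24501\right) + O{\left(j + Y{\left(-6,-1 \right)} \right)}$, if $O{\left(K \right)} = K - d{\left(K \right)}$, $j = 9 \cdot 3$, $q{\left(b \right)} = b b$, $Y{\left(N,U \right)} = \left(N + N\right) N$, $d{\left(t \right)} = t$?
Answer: $-19025$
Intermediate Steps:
$Y{\left(N,U \right)} = 2 N^{2}$ ($Y{\left(N,U \right)} = 2 N N = 2 N^{2}$)
$q{\left(b \right)} = b^{2}$
$j = 27$
$O{\left(K \right)} = 0$ ($O{\left(K \right)} = K - K = 0$)
$\left(q{\left(33 - -41 \right)} - 24501\right) + O{\left(j + Y{\left(-6,-1 \right)} \right)} = \left(\left(33 - -41\right)^{2} - 24501\right) + 0 = \left(\left(33 + 41\right)^{2} - 24501\right) + 0 = \left(74^{2} - 24501\right) + 0 = \left(5476 - 24501\right) + 0 = -19025 + 0 = -19025$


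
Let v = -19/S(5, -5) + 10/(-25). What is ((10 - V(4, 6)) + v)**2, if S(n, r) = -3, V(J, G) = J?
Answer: 32041/225 ≈ 142.40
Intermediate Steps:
v = 89/15 (v = -19/(-3) + 10/(-25) = -19*(-1/3) + 10*(-1/25) = 19/3 - 2/5 = 89/15 ≈ 5.9333)
((10 - V(4, 6)) + v)**2 = ((10 - 1*4) + 89/15)**2 = ((10 - 4) + 89/15)**2 = (6 + 89/15)**2 = (179/15)**2 = 32041/225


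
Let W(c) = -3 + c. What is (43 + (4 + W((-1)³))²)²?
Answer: 1849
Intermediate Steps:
(43 + (4 + W((-1)³))²)² = (43 + (4 + (-3 + (-1)³))²)² = (43 + (4 + (-3 - 1))²)² = (43 + (4 - 4)²)² = (43 + 0²)² = (43 + 0)² = 43² = 1849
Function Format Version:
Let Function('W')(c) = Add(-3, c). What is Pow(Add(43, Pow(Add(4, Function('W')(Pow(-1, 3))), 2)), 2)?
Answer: 1849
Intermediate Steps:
Pow(Add(43, Pow(Add(4, Function('W')(Pow(-1, 3))), 2)), 2) = Pow(Add(43, Pow(Add(4, Add(-3, Pow(-1, 3))), 2)), 2) = Pow(Add(43, Pow(Add(4, Add(-3, -1)), 2)), 2) = Pow(Add(43, Pow(Add(4, -4), 2)), 2) = Pow(Add(43, Pow(0, 2)), 2) = Pow(Add(43, 0), 2) = Pow(43, 2) = 1849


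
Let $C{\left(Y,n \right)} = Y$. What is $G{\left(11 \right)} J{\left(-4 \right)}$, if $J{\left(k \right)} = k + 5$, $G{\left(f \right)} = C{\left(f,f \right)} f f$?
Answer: $1331$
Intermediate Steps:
$G{\left(f \right)} = f^{3}$ ($G{\left(f \right)} = f f f = f^{2} f = f^{3}$)
$J{\left(k \right)} = 5 + k$
$G{\left(11 \right)} J{\left(-4 \right)} = 11^{3} \left(5 - 4\right) = 1331 \cdot 1 = 1331$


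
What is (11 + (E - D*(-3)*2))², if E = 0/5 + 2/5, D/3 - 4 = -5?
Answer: 1089/25 ≈ 43.560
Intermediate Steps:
D = -3 (D = 12 + 3*(-5) = 12 - 15 = -3)
E = ⅖ (E = 0*(⅕) + 2*(⅕) = 0 + ⅖ = ⅖ ≈ 0.40000)
(11 + (E - D*(-3)*2))² = (11 + (⅖ - (-3*(-3))*2))² = (11 + (⅖ - 9*2))² = (11 + (⅖ - 1*18))² = (11 + (⅖ - 18))² = (11 - 88/5)² = (-33/5)² = 1089/25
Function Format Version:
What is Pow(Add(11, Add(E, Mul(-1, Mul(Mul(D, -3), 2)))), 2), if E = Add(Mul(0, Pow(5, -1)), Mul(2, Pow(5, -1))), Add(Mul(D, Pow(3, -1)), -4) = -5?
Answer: Rational(1089, 25) ≈ 43.560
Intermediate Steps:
D = -3 (D = Add(12, Mul(3, -5)) = Add(12, -15) = -3)
E = Rational(2, 5) (E = Add(Mul(0, Rational(1, 5)), Mul(2, Rational(1, 5))) = Add(0, Rational(2, 5)) = Rational(2, 5) ≈ 0.40000)
Pow(Add(11, Add(E, Mul(-1, Mul(Mul(D, -3), 2)))), 2) = Pow(Add(11, Add(Rational(2, 5), Mul(-1, Mul(Mul(-3, -3), 2)))), 2) = Pow(Add(11, Add(Rational(2, 5), Mul(-1, Mul(9, 2)))), 2) = Pow(Add(11, Add(Rational(2, 5), Mul(-1, 18))), 2) = Pow(Add(11, Add(Rational(2, 5), -18)), 2) = Pow(Add(11, Rational(-88, 5)), 2) = Pow(Rational(-33, 5), 2) = Rational(1089, 25)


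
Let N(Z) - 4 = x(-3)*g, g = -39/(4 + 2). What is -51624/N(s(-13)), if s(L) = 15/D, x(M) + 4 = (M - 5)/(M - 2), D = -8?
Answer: -129060/49 ≈ -2633.9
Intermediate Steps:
x(M) = -4 + (-5 + M)/(-2 + M) (x(M) = -4 + (M - 5)/(M - 2) = -4 + (-5 + M)/(-2 + M))
g = -13/2 (g = -39/6 = -39*1/6 = -13/2 ≈ -6.5000)
s(L) = -15/8 (s(L) = 15/(-8) = 15*(-1/8) = -15/8)
N(Z) = 98/5 (N(Z) = 4 + (3*(1 - 1*(-3))/(-2 - 3))*(-13/2) = 4 + (3*(1 + 3)/(-5))*(-13/2) = 4 + (3*(-1/5)*4)*(-13/2) = 4 - 12/5*(-13/2) = 4 + 78/5 = 98/5)
-51624/N(s(-13)) = -51624/98/5 = -51624*5/98 = -129060/49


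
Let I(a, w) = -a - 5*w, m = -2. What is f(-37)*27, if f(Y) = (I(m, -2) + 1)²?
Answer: 4563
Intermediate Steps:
f(Y) = 169 (f(Y) = ((-1*(-2) - 5*(-2)) + 1)² = ((2 + 10) + 1)² = (12 + 1)² = 13² = 169)
f(-37)*27 = 169*27 = 4563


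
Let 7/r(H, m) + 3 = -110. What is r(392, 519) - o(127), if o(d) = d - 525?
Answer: 44967/113 ≈ 397.94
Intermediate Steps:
o(d) = -525 + d
r(H, m) = -7/113 (r(H, m) = 7/(-3 - 110) = 7/(-113) = 7*(-1/113) = -7/113)
r(392, 519) - o(127) = -7/113 - (-525 + 127) = -7/113 - 1*(-398) = -7/113 + 398 = 44967/113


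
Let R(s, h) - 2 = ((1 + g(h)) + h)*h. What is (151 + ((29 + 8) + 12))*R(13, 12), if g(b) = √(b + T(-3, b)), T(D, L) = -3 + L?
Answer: 31600 + 2400*√21 ≈ 42598.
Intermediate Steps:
g(b) = √(-3 + 2*b) (g(b) = √(b + (-3 + b)) = √(-3 + 2*b))
R(s, h) = 2 + h*(1 + h + √(-3 + 2*h)) (R(s, h) = 2 + ((1 + √(-3 + 2*h)) + h)*h = 2 + (1 + h + √(-3 + 2*h))*h = 2 + h*(1 + h + √(-3 + 2*h)))
(151 + ((29 + 8) + 12))*R(13, 12) = (151 + ((29 + 8) + 12))*(2 + 12 + 12² + 12*√(-3 + 2*12)) = (151 + (37 + 12))*(2 + 12 + 144 + 12*√(-3 + 24)) = (151 + 49)*(2 + 12 + 144 + 12*√21) = 200*(158 + 12*√21) = 31600 + 2400*√21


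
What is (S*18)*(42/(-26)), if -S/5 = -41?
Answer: -77490/13 ≈ -5960.8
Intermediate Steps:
S = 205 (S = -5*(-41) = 205)
(S*18)*(42/(-26)) = (205*18)*(42/(-26)) = 3690*(42*(-1/26)) = 3690*(-21/13) = -77490/13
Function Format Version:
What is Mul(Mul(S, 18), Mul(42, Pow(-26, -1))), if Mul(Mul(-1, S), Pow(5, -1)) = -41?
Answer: Rational(-77490, 13) ≈ -5960.8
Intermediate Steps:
S = 205 (S = Mul(-5, -41) = 205)
Mul(Mul(S, 18), Mul(42, Pow(-26, -1))) = Mul(Mul(205, 18), Mul(42, Pow(-26, -1))) = Mul(3690, Mul(42, Rational(-1, 26))) = Mul(3690, Rational(-21, 13)) = Rational(-77490, 13)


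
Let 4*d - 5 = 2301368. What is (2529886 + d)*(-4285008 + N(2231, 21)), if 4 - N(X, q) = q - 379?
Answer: -26609616170191/2 ≈ -1.3305e+13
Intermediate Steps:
d = 2301373/4 (d = 5/4 + (¼)*2301368 = 5/4 + 575342 = 2301373/4 ≈ 5.7534e+5)
N(X, q) = 383 - q (N(X, q) = 4 - (q - 379) = 4 - (-379 + q) = 4 + (379 - q) = 383 - q)
(2529886 + d)*(-4285008 + N(2231, 21)) = (2529886 + 2301373/4)*(-4285008 + (383 - 1*21)) = 12420917*(-4285008 + (383 - 21))/4 = 12420917*(-4285008 + 362)/4 = (12420917/4)*(-4284646) = -26609616170191/2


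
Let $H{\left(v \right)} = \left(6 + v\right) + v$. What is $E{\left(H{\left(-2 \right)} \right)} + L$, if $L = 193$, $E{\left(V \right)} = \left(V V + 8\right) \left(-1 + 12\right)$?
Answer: $325$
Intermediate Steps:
$H{\left(v \right)} = 6 + 2 v$
$E{\left(V \right)} = 88 + 11 V^{2}$ ($E{\left(V \right)} = \left(V^{2} + 8\right) 11 = \left(8 + V^{2}\right) 11 = 88 + 11 V^{2}$)
$E{\left(H{\left(-2 \right)} \right)} + L = \left(88 + 11 \left(6 + 2 \left(-2\right)\right)^{2}\right) + 193 = \left(88 + 11 \left(6 - 4\right)^{2}\right) + 193 = \left(88 + 11 \cdot 2^{2}\right) + 193 = \left(88 + 11 \cdot 4\right) + 193 = \left(88 + 44\right) + 193 = 132 + 193 = 325$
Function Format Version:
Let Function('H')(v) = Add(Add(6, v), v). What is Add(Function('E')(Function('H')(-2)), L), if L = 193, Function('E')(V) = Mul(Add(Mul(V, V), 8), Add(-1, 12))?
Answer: 325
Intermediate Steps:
Function('H')(v) = Add(6, Mul(2, v))
Function('E')(V) = Add(88, Mul(11, Pow(V, 2))) (Function('E')(V) = Mul(Add(Pow(V, 2), 8), 11) = Mul(Add(8, Pow(V, 2)), 11) = Add(88, Mul(11, Pow(V, 2))))
Add(Function('E')(Function('H')(-2)), L) = Add(Add(88, Mul(11, Pow(Add(6, Mul(2, -2)), 2))), 193) = Add(Add(88, Mul(11, Pow(Add(6, -4), 2))), 193) = Add(Add(88, Mul(11, Pow(2, 2))), 193) = Add(Add(88, Mul(11, 4)), 193) = Add(Add(88, 44), 193) = Add(132, 193) = 325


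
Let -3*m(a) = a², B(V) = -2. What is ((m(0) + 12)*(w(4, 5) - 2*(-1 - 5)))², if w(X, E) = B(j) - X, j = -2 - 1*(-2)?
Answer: 5184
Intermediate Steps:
j = 0 (j = -2 + 2 = 0)
w(X, E) = -2 - X
m(a) = -a²/3
((m(0) + 12)*(w(4, 5) - 2*(-1 - 5)))² = ((-⅓*0² + 12)*((-2 - 1*4) - 2*(-1 - 5)))² = ((-⅓*0 + 12)*((-2 - 4) - 2*(-6)))² = ((0 + 12)*(-6 + 12))² = (12*6)² = 72² = 5184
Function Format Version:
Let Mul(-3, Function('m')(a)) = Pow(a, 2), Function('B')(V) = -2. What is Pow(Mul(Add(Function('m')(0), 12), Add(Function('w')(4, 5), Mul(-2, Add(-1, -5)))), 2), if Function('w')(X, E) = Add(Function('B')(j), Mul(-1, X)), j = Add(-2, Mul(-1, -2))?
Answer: 5184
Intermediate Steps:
j = 0 (j = Add(-2, 2) = 0)
Function('w')(X, E) = Add(-2, Mul(-1, X))
Function('m')(a) = Mul(Rational(-1, 3), Pow(a, 2))
Pow(Mul(Add(Function('m')(0), 12), Add(Function('w')(4, 5), Mul(-2, Add(-1, -5)))), 2) = Pow(Mul(Add(Mul(Rational(-1, 3), Pow(0, 2)), 12), Add(Add(-2, Mul(-1, 4)), Mul(-2, Add(-1, -5)))), 2) = Pow(Mul(Add(Mul(Rational(-1, 3), 0), 12), Add(Add(-2, -4), Mul(-2, -6))), 2) = Pow(Mul(Add(0, 12), Add(-6, 12)), 2) = Pow(Mul(12, 6), 2) = Pow(72, 2) = 5184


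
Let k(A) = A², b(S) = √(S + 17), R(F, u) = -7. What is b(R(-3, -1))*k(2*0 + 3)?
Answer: 9*√10 ≈ 28.461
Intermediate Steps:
b(S) = √(17 + S)
b(R(-3, -1))*k(2*0 + 3) = √(17 - 7)*(2*0 + 3)² = √10*(0 + 3)² = √10*3² = √10*9 = 9*√10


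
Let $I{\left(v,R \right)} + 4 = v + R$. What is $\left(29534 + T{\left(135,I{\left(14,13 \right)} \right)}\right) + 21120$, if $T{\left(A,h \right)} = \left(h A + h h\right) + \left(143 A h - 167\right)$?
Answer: $498136$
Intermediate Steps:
$I{\left(v,R \right)} = -4 + R + v$ ($I{\left(v,R \right)} = -4 + \left(v + R\right) = -4 + \left(R + v\right) = -4 + R + v$)
$T{\left(A,h \right)} = -167 + h^{2} + 144 A h$ ($T{\left(A,h \right)} = \left(A h + h^{2}\right) + \left(143 A h - 167\right) = \left(h^{2} + A h\right) + \left(-167 + 143 A h\right) = -167 + h^{2} + 144 A h$)
$\left(29534 + T{\left(135,I{\left(14,13 \right)} \right)}\right) + 21120 = \left(29534 + \left(-167 + \left(-4 + 13 + 14\right)^{2} + 144 \cdot 135 \left(-4 + 13 + 14\right)\right)\right) + 21120 = \left(29534 + \left(-167 + 23^{2} + 144 \cdot 135 \cdot 23\right)\right) + 21120 = \left(29534 + \left(-167 + 529 + 447120\right)\right) + 21120 = \left(29534 + 447482\right) + 21120 = 477016 + 21120 = 498136$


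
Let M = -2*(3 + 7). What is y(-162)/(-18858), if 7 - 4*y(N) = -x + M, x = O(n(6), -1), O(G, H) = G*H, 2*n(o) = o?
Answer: -1/3143 ≈ -0.00031817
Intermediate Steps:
n(o) = o/2
x = -3 (x = ((½)*6)*(-1) = 3*(-1) = -3)
M = -20 (M = -2*10 = -20)
y(N) = 6 (y(N) = 7/4 - (-1*(-3) - 20)/4 = 7/4 - (3 - 20)/4 = 7/4 - ¼*(-17) = 7/4 + 17/4 = 6)
y(-162)/(-18858) = 6/(-18858) = 6*(-1/18858) = -1/3143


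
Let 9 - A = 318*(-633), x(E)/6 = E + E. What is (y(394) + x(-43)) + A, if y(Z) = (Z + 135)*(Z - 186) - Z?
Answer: 310425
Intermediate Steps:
x(E) = 12*E (x(E) = 6*(E + E) = 6*(2*E) = 12*E)
y(Z) = -Z + (-186 + Z)*(135 + Z) (y(Z) = (135 + Z)*(-186 + Z) - Z = (-186 + Z)*(135 + Z) - Z = -Z + (-186 + Z)*(135 + Z))
A = 201303 (A = 9 - 318*(-633) = 9 - 1*(-201294) = 9 + 201294 = 201303)
(y(394) + x(-43)) + A = ((-25110 + 394² - 52*394) + 12*(-43)) + 201303 = ((-25110 + 155236 - 20488) - 516) + 201303 = (109638 - 516) + 201303 = 109122 + 201303 = 310425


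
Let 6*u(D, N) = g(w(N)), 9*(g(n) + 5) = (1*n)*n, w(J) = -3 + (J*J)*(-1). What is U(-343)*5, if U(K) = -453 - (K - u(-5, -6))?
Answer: -1240/3 ≈ -413.33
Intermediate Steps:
w(J) = -3 - J**2 (w(J) = -3 + J**2*(-1) = -3 - J**2)
g(n) = -5 + n**2/9 (g(n) = -5 + ((1*n)*n)/9 = -5 + (n*n)/9 = -5 + n**2/9)
u(D, N) = -5/6 + (-3 - N**2)**2/54 (u(D, N) = (-5 + (-3 - N**2)**2/9)/6 = -5/6 + (-3 - N**2)**2/54)
U(K) = -1277/3 - K (U(K) = -453 - (K - (-5/6 + (3 + (-6)**2)**2/54)) = -453 - (K - (-5/6 + (3 + 36)**2/54)) = -453 - (K - (-5/6 + (1/54)*39**2)) = -453 - (K - (-5/6 + (1/54)*1521)) = -453 - (K - (-5/6 + 169/6)) = -453 - (K - 1*82/3) = -453 - (K - 82/3) = -453 - (-82/3 + K) = -453 + (82/3 - K) = -1277/3 - K)
U(-343)*5 = (-1277/3 - 1*(-343))*5 = (-1277/3 + 343)*5 = -248/3*5 = -1240/3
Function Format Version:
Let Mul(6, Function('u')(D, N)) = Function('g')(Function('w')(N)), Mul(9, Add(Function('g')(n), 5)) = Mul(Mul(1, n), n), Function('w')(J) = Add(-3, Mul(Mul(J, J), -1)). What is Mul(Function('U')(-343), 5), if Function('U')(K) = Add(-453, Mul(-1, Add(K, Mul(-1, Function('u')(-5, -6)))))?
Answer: Rational(-1240, 3) ≈ -413.33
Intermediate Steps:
Function('w')(J) = Add(-3, Mul(-1, Pow(J, 2))) (Function('w')(J) = Add(-3, Mul(Pow(J, 2), -1)) = Add(-3, Mul(-1, Pow(J, 2))))
Function('g')(n) = Add(-5, Mul(Rational(1, 9), Pow(n, 2))) (Function('g')(n) = Add(-5, Mul(Rational(1, 9), Mul(Mul(1, n), n))) = Add(-5, Mul(Rational(1, 9), Mul(n, n))) = Add(-5, Mul(Rational(1, 9), Pow(n, 2))))
Function('u')(D, N) = Add(Rational(-5, 6), Mul(Rational(1, 54), Pow(Add(-3, Mul(-1, Pow(N, 2))), 2))) (Function('u')(D, N) = Mul(Rational(1, 6), Add(-5, Mul(Rational(1, 9), Pow(Add(-3, Mul(-1, Pow(N, 2))), 2)))) = Add(Rational(-5, 6), Mul(Rational(1, 54), Pow(Add(-3, Mul(-1, Pow(N, 2))), 2))))
Function('U')(K) = Add(Rational(-1277, 3), Mul(-1, K)) (Function('U')(K) = Add(-453, Mul(-1, Add(K, Mul(-1, Add(Rational(-5, 6), Mul(Rational(1, 54), Pow(Add(3, Pow(-6, 2)), 2))))))) = Add(-453, Mul(-1, Add(K, Mul(-1, Add(Rational(-5, 6), Mul(Rational(1, 54), Pow(Add(3, 36), 2))))))) = Add(-453, Mul(-1, Add(K, Mul(-1, Add(Rational(-5, 6), Mul(Rational(1, 54), Pow(39, 2))))))) = Add(-453, Mul(-1, Add(K, Mul(-1, Add(Rational(-5, 6), Mul(Rational(1, 54), 1521)))))) = Add(-453, Mul(-1, Add(K, Mul(-1, Add(Rational(-5, 6), Rational(169, 6)))))) = Add(-453, Mul(-1, Add(K, Mul(-1, Rational(82, 3))))) = Add(-453, Mul(-1, Add(K, Rational(-82, 3)))) = Add(-453, Mul(-1, Add(Rational(-82, 3), K))) = Add(-453, Add(Rational(82, 3), Mul(-1, K))) = Add(Rational(-1277, 3), Mul(-1, K)))
Mul(Function('U')(-343), 5) = Mul(Add(Rational(-1277, 3), Mul(-1, -343)), 5) = Mul(Add(Rational(-1277, 3), 343), 5) = Mul(Rational(-248, 3), 5) = Rational(-1240, 3)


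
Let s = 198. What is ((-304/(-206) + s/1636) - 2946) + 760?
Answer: -184044711/84254 ≈ -2184.4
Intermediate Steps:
((-304/(-206) + s/1636) - 2946) + 760 = ((-304/(-206) + 198/1636) - 2946) + 760 = ((-304*(-1/206) + 198*(1/1636)) - 2946) + 760 = ((152/103 + 99/818) - 2946) + 760 = (134533/84254 - 2946) + 760 = -248077751/84254 + 760 = -184044711/84254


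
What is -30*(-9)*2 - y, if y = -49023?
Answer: 49563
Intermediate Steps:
-30*(-9)*2 - y = -30*(-9)*2 - 1*(-49023) = 270*2 + 49023 = 540 + 49023 = 49563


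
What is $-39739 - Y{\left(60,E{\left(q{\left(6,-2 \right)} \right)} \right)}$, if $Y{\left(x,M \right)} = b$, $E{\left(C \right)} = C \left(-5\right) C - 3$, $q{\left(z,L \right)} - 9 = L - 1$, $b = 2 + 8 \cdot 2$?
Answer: $-39757$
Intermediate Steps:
$b = 18$ ($b = 2 + 16 = 18$)
$q{\left(z,L \right)} = 8 + L$ ($q{\left(z,L \right)} = 9 + \left(L - 1\right) = 9 + \left(-1 + L\right) = 8 + L$)
$E{\left(C \right)} = -3 - 5 C^{2}$ ($E{\left(C \right)} = - 5 C C - 3 = - 5 C^{2} - 3 = -3 - 5 C^{2}$)
$Y{\left(x,M \right)} = 18$
$-39739 - Y{\left(60,E{\left(q{\left(6,-2 \right)} \right)} \right)} = -39739 - 18 = -39757$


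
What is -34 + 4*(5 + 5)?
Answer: 6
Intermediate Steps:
-34 + 4*(5 + 5) = -34 + 4*10 = -34 + 40 = 6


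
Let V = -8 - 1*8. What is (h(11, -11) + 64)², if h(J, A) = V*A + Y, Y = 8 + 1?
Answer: 62001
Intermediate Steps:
Y = 9
V = -16 (V = -8 - 8 = -16)
h(J, A) = 9 - 16*A (h(J, A) = -16*A + 9 = 9 - 16*A)
(h(11, -11) + 64)² = ((9 - 16*(-11)) + 64)² = ((9 + 176) + 64)² = (185 + 64)² = 249² = 62001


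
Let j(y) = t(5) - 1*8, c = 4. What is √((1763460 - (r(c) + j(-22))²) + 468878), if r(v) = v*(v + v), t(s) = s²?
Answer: √2229937 ≈ 1493.3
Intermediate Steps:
j(y) = 17 (j(y) = 5² - 1*8 = 25 - 8 = 17)
r(v) = 2*v² (r(v) = v*(2*v) = 2*v²)
√((1763460 - (r(c) + j(-22))²) + 468878) = √((1763460 - (2*4² + 17)²) + 468878) = √((1763460 - (2*16 + 17)²) + 468878) = √((1763460 - (32 + 17)²) + 468878) = √((1763460 - 1*49²) + 468878) = √((1763460 - 1*2401) + 468878) = √((1763460 - 2401) + 468878) = √(1761059 + 468878) = √2229937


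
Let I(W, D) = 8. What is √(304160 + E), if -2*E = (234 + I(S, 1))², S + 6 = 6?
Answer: 3*√30542 ≈ 524.29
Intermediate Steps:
S = 0 (S = -6 + 6 = 0)
E = -29282 (E = -(234 + 8)²/2 = -½*242² = -½*58564 = -29282)
√(304160 + E) = √(304160 - 29282) = √274878 = 3*√30542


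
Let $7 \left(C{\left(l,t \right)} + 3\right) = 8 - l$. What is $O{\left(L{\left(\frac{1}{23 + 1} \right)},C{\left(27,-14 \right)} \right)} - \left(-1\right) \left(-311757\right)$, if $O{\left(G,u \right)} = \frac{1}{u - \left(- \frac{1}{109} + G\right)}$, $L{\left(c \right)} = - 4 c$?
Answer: $- \frac{7904603313}{25355} \approx -3.1176 \cdot 10^{5}$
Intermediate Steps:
$C{\left(l,t \right)} = - \frac{13}{7} - \frac{l}{7}$ ($C{\left(l,t \right)} = -3 + \frac{8 - l}{7} = -3 - \left(- \frac{8}{7} + \frac{l}{7}\right) = - \frac{13}{7} - \frac{l}{7}$)
$O{\left(G,u \right)} = \frac{1}{\frac{1}{109} + u - G}$ ($O{\left(G,u \right)} = \frac{1}{u - \left(- \frac{1}{109} + G\right)} = \frac{1}{\frac{1}{109} + u - G}$)
$O{\left(L{\left(\frac{1}{23 + 1} \right)},C{\left(27,-14 \right)} \right)} - \left(-1\right) \left(-311757\right) = \frac{109}{1 - 109 \left(- \frac{4}{23 + 1}\right) + 109 \left(- \frac{13}{7} - \frac{27}{7}\right)} - \left(-1\right) \left(-311757\right) = \frac{109}{1 - 109 \left(- \frac{4}{24}\right) + 109 \left(- \frac{13}{7} - \frac{27}{7}\right)} - 311757 = \frac{109}{1 - 109 \left(\left(-4\right) \frac{1}{24}\right) + 109 \left(- \frac{40}{7}\right)} - 311757 = \frac{109}{1 - - \frac{109}{6} - \frac{4360}{7}} - 311757 = \frac{109}{1 + \frac{109}{6} - \frac{4360}{7}} - 311757 = \frac{109}{- \frac{25355}{42}} - 311757 = 109 \left(- \frac{42}{25355}\right) - 311757 = - \frac{4578}{25355} - 311757 = - \frac{7904603313}{25355}$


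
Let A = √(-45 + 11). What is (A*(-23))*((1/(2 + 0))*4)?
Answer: -46*I*√34 ≈ -268.22*I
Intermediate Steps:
A = I*√34 (A = √(-34) = I*√34 ≈ 5.8309*I)
(A*(-23))*((1/(2 + 0))*4) = ((I*√34)*(-23))*((1/(2 + 0))*4) = (-23*I*√34)*((1/2)*4) = (-23*I*√34)*((1*(½))*4) = (-23*I*√34)*((½)*4) = -23*I*√34*2 = -46*I*√34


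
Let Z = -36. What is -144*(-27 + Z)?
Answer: 9072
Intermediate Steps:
-144*(-27 + Z) = -144*(-27 - 36) = -144*(-63) = 9072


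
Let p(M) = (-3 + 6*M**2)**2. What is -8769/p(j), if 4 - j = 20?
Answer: -2923/783363 ≈ -0.0037313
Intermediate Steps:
j = -16 (j = 4 - 1*20 = 4 - 20 = -16)
-8769/p(j) = -8769*1/(9*(-1 + 2*(-16)**2)**2) = -8769*1/(9*(-1 + 2*256)**2) = -8769*1/(9*(-1 + 512)**2) = -8769/(9*511**2) = -8769/(9*261121) = -8769/2350089 = -8769*1/2350089 = -2923/783363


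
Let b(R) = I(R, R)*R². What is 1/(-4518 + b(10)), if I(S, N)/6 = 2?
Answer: -1/3318 ≈ -0.00030139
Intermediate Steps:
I(S, N) = 12 (I(S, N) = 6*2 = 12)
b(R) = 12*R²
1/(-4518 + b(10)) = 1/(-4518 + 12*10²) = 1/(-4518 + 12*100) = 1/(-4518 + 1200) = 1/(-3318) = -1/3318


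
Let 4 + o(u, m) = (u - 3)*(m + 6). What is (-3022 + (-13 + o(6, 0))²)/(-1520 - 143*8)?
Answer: 1007/888 ≈ 1.1340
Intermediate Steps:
o(u, m) = -4 + (-3 + u)*(6 + m) (o(u, m) = -4 + (u - 3)*(m + 6) = -4 + (-3 + u)*(6 + m))
(-3022 + (-13 + o(6, 0))²)/(-1520 - 143*8) = (-3022 + (-13 + (-22 - 3*0 + 6*6 + 0*6))²)/(-1520 - 143*8) = (-3022 + (-13 + (-22 + 0 + 36 + 0))²)/(-1520 - 1144) = (-3022 + (-13 + 14)²)/(-2664) = (-3022 + 1²)*(-1/2664) = (-3022 + 1)*(-1/2664) = -3021*(-1/2664) = 1007/888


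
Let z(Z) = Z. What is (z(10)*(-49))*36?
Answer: -17640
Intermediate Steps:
(z(10)*(-49))*36 = (10*(-49))*36 = -490*36 = -17640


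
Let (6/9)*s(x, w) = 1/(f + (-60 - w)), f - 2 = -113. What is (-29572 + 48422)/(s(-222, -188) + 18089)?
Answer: 640900/615029 ≈ 1.0421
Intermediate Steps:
f = -111 (f = 2 - 113 = -111)
s(x, w) = 3/(2*(-171 - w)) (s(x, w) = 3/(2*(-111 + (-60 - w))) = 3/(2*(-171 - w)))
(-29572 + 48422)/(s(-222, -188) + 18089) = (-29572 + 48422)/(-3/(342 + 2*(-188)) + 18089) = 18850/(-3/(342 - 376) + 18089) = 18850/(-3/(-34) + 18089) = 18850/(-3*(-1/34) + 18089) = 18850/(3/34 + 18089) = 18850/(615029/34) = 18850*(34/615029) = 640900/615029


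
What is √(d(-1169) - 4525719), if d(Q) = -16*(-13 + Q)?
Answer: I*√4506807 ≈ 2122.9*I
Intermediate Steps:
d(Q) = 208 - 16*Q
√(d(-1169) - 4525719) = √((208 - 16*(-1169)) - 4525719) = √((208 + 18704) - 4525719) = √(18912 - 4525719) = √(-4506807) = I*√4506807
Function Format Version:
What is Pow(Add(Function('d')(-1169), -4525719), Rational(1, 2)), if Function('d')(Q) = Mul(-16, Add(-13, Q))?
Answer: Mul(I, Pow(4506807, Rational(1, 2))) ≈ Mul(2122.9, I)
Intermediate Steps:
Function('d')(Q) = Add(208, Mul(-16, Q))
Pow(Add(Function('d')(-1169), -4525719), Rational(1, 2)) = Pow(Add(Add(208, Mul(-16, -1169)), -4525719), Rational(1, 2)) = Pow(Add(Add(208, 18704), -4525719), Rational(1, 2)) = Pow(Add(18912, -4525719), Rational(1, 2)) = Pow(-4506807, Rational(1, 2)) = Mul(I, Pow(4506807, Rational(1, 2)))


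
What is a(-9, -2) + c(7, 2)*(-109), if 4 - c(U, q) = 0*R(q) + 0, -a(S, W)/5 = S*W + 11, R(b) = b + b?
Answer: -581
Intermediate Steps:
R(b) = 2*b
a(S, W) = -55 - 5*S*W (a(S, W) = -5*(S*W + 11) = -5*(11 + S*W) = -55 - 5*S*W)
c(U, q) = 4 (c(U, q) = 4 - (0*(2*q) + 0) = 4 - (0 + 0) = 4 - 1*0 = 4 + 0 = 4)
a(-9, -2) + c(7, 2)*(-109) = (-55 - 5*(-9)*(-2)) + 4*(-109) = (-55 - 90) - 436 = -145 - 436 = -581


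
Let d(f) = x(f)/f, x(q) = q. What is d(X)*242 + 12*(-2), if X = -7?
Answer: 218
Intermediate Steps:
d(f) = 1 (d(f) = f/f = 1)
d(X)*242 + 12*(-2) = 1*242 + 12*(-2) = 242 - 24 = 218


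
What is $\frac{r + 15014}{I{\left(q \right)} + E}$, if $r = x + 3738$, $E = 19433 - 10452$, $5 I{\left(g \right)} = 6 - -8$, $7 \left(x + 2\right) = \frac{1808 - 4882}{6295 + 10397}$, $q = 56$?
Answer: $\frac{5477054815}{2624257818} \approx 2.0871$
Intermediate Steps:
$x = - \frac{118381}{58422}$ ($x = -2 + \frac{\left(1808 - 4882\right) \frac{1}{6295 + 10397}}{7} = -2 + \frac{\left(-3074\right) \frac{1}{16692}}{7} = -2 + \frac{1}{7} \left(- \frac{1537}{8346}\right) = -2 - \frac{1537}{58422} = - \frac{118381}{58422} \approx -2.0263$)
$I{\left(g \right)} = \frac{14}{5}$ ($I{\left(g \right)} = \frac{6 - -8}{5} = \frac{6 + 8}{5} = \frac{1}{5} \cdot 14 = \frac{14}{5}$)
$E = 8981$
$r = \frac{218263055}{58422}$ ($r = - \frac{118381}{58422} + 3738 = \frac{218263055}{58422} \approx 3736.0$)
$\frac{r + 15014}{I{\left(q \right)} + E} = \frac{\frac{218263055}{58422} + 15014}{\frac{14}{5} + 8981} = \frac{1095410963}{58422 \cdot \frac{44919}{5}} = \frac{1095410963}{58422} \cdot \frac{5}{44919} = \frac{5477054815}{2624257818}$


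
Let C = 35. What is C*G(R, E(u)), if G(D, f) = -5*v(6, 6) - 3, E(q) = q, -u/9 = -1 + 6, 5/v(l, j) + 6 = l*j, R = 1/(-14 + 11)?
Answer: -805/6 ≈ -134.17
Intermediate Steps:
R = -⅓ (R = 1/(-3) = -⅓ ≈ -0.33333)
v(l, j) = 5/(-6 + j*l) (v(l, j) = 5/(-6 + l*j) = 5/(-6 + j*l))
u = -45 (u = -9*(-1 + 6) = -9*5 = -45)
G(D, f) = -23/6 (G(D, f) = -25/(-6 + 6*6) - 3 = -25/(-6 + 36) - 3 = -25/30 - 3 = -5*⅙ - 3 = -⅚ - 3 = -23/6)
C*G(R, E(u)) = 35*(-23/6) = -805/6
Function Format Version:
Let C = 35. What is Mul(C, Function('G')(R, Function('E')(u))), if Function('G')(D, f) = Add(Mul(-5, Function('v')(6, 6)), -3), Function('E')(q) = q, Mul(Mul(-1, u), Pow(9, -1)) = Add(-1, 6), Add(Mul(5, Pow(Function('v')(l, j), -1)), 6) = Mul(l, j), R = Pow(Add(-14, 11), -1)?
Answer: Rational(-805, 6) ≈ -134.17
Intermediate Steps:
R = Rational(-1, 3) (R = Pow(-3, -1) = Rational(-1, 3) ≈ -0.33333)
Function('v')(l, j) = Mul(5, Pow(Add(-6, Mul(j, l)), -1)) (Function('v')(l, j) = Mul(5, Pow(Add(-6, Mul(l, j)), -1)) = Mul(5, Pow(Add(-6, Mul(j, l)), -1)))
u = -45 (u = Mul(-9, Add(-1, 6)) = Mul(-9, 5) = -45)
Function('G')(D, f) = Rational(-23, 6) (Function('G')(D, f) = Add(Mul(-5, Mul(5, Pow(Add(-6, Mul(6, 6)), -1))), -3) = Add(Mul(-5, Mul(5, Pow(Add(-6, 36), -1))), -3) = Add(Mul(-5, Mul(5, Pow(30, -1))), -3) = Add(Mul(-5, Mul(5, Rational(1, 30))), -3) = Add(Mul(-5, Rational(1, 6)), -3) = Add(Rational(-5, 6), -3) = Rational(-23, 6))
Mul(C, Function('G')(R, Function('E')(u))) = Mul(35, Rational(-23, 6)) = Rational(-805, 6)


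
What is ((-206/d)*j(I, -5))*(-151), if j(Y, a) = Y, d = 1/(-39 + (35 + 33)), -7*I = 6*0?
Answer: 0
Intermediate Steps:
I = 0 (I = -6*0/7 = -⅐*0 = 0)
d = 1/29 (d = 1/(-39 + 68) = 1/29 ≈ 0.034483)
((-206/d)*j(I, -5))*(-151) = (-206/1/29*0)*(-151) = (-206*29*0)*(-151) = -5974*0*(-151) = 0*(-151) = 0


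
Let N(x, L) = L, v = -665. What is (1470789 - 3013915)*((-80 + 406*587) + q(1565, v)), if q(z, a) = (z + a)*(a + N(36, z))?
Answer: -1617569484492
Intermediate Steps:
q(z, a) = (a + z)² (q(z, a) = (z + a)*(a + z) = (a + z)*(a + z) = (a + z)²)
(1470789 - 3013915)*((-80 + 406*587) + q(1565, v)) = (1470789 - 3013915)*((-80 + 406*587) + ((-665)² + 1565² + 2*(-665)*1565)) = -1543126*((-80 + 238322) + (442225 + 2449225 - 2081450)) = -1543126*(238242 + 810000) = -1543126*1048242 = -1617569484492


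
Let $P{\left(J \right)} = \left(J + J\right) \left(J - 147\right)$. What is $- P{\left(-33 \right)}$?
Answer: $-11880$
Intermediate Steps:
$P{\left(J \right)} = 2 J \left(-147 + J\right)$
$- P{\left(-33 \right)} = - 2 \left(-33\right) \left(-147 - 33\right) = - 2 \left(-33\right) \left(-180\right) = \left(-1\right) 11880 = -11880$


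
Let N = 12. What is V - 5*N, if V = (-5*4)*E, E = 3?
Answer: -120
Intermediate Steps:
V = -60 (V = -5*4*3 = -20*3 = -60)
V - 5*N = -60 - 5*12 = -60 - 60 = -120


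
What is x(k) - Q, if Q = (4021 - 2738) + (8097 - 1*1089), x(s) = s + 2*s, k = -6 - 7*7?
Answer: -8456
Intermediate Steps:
k = -55 (k = -6 - 49 = -55)
x(s) = 3*s
Q = 8291 (Q = 1283 + (8097 - 1089) = 1283 + 7008 = 8291)
x(k) - Q = 3*(-55) - 1*8291 = -165 - 8291 = -8456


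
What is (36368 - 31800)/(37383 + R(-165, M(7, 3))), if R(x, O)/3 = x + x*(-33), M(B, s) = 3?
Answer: 4568/53223 ≈ 0.085828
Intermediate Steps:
R(x, O) = -96*x (R(x, O) = 3*(x + x*(-33)) = 3*(x - 33*x) = 3*(-32*x) = -96*x)
(36368 - 31800)/(37383 + R(-165, M(7, 3))) = (36368 - 31800)/(37383 - 96*(-165)) = 4568/(37383 + 15840) = 4568/53223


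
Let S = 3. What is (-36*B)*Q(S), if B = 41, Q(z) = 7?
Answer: -10332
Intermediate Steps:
(-36*B)*Q(S) = -36*41*7 = -1476*7 = -10332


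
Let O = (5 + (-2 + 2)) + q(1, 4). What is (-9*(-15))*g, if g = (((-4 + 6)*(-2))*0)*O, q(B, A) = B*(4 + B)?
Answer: 0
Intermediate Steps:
O = 10 (O = (5 + (-2 + 2)) + 1*(4 + 1) = (5 + 0) + 1*5 = 5 + 5 = 10)
g = 0 (g = (((-4 + 6)*(-2))*0)*10 = ((2*(-2))*0)*10 = -4*0*10 = 0*10 = 0)
(-9*(-15))*g = -9*(-15)*0 = 135*0 = 0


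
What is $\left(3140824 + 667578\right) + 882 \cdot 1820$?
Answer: $5413642$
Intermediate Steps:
$\left(3140824 + 667578\right) + 882 \cdot 1820 = 3808402 + 1605240 = 5413642$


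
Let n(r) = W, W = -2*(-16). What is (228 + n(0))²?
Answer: 67600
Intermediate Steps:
W = 32
n(r) = 32
(228 + n(0))² = (228 + 32)² = 260² = 67600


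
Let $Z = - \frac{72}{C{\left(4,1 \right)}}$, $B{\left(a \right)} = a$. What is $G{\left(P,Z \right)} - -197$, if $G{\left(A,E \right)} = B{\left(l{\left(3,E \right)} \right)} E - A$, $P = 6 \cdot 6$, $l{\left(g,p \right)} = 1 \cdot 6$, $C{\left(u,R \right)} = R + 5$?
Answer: $89$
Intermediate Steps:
$C{\left(u,R \right)} = 5 + R$
$l{\left(g,p \right)} = 6$
$P = 36$
$Z = -12$ ($Z = - \frac{72}{5 + 1} = - \frac{72}{6} = \left(-72\right) \frac{1}{6} = -12$)
$G{\left(A,E \right)} = - A + 6 E$ ($G{\left(A,E \right)} = 6 E - A = - A + 6 E$)
$G{\left(P,Z \right)} - -197 = \left(\left(-1\right) 36 + 6 \left(-12\right)\right) - -197 = \left(-36 - 72\right) + 197 = -108 + 197 = 89$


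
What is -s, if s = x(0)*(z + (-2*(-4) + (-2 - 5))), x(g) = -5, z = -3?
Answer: -10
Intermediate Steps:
s = 10 (s = -5*(-3 + (-2*(-4) + (-2 - 5))) = -5*(-3 + (8 - 7)) = -5*(-3 + 1) = -5*(-2) = 10)
-s = -1*10 = -10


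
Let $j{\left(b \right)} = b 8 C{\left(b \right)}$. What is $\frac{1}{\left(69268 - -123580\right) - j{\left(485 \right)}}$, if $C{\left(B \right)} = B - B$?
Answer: $\frac{1}{192848} \approx 5.1854 \cdot 10^{-6}$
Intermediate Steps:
$C{\left(B \right)} = 0$
$j{\left(b \right)} = 0$ ($j{\left(b \right)} = b 8 \cdot 0 = 8 b 0 = 0$)
$\frac{1}{\left(69268 - -123580\right) - j{\left(485 \right)}} = \frac{1}{\left(69268 - -123580\right) - 0} = \frac{1}{\left(69268 + 123580\right) + 0} = \frac{1}{192848 + 0} = \frac{1}{192848}$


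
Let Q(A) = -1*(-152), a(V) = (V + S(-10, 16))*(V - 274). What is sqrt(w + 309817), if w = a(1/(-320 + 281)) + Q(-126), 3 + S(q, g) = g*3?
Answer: sqrt(452717851)/39 ≈ 545.57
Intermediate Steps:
S(q, g) = -3 + 3*g (S(q, g) = -3 + g*3 = -3 + 3*g)
a(V) = (-274 + V)*(45 + V) (a(V) = (V + (-3 + 3*16))*(V - 274) = (V + (-3 + 48))*(-274 + V) = (V + 45)*(-274 + V) = (45 + V)*(-274 + V) = (-274 + V)*(45 + V))
Q(A) = 152
w = -18513806/1521 (w = (-12330 + (1/(-320 + 281))**2 - 229/(-320 + 281)) + 152 = (-12330 + (1/(-39))**2 - 229/(-39)) + 152 = (-12330 + (-1/39)**2 - 229*(-1/39)) + 152 = (-12330 + 1/1521 + 229/39) + 152 = -18744998/1521 + 152 = -18513806/1521 ≈ -12172.)
sqrt(w + 309817) = sqrt(-18513806/1521 + 309817) = sqrt(452717851/1521) = sqrt(452717851)/39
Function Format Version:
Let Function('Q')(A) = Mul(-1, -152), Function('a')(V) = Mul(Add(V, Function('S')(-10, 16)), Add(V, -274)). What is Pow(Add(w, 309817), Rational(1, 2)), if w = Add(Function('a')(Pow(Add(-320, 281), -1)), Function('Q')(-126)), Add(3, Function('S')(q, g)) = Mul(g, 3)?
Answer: Mul(Rational(1, 39), Pow(452717851, Rational(1, 2))) ≈ 545.57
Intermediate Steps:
Function('S')(q, g) = Add(-3, Mul(3, g)) (Function('S')(q, g) = Add(-3, Mul(g, 3)) = Add(-3, Mul(3, g)))
Function('a')(V) = Mul(Add(-274, V), Add(45, V)) (Function('a')(V) = Mul(Add(V, Add(-3, Mul(3, 16))), Add(V, -274)) = Mul(Add(V, Add(-3, 48)), Add(-274, V)) = Mul(Add(V, 45), Add(-274, V)) = Mul(Add(45, V), Add(-274, V)) = Mul(Add(-274, V), Add(45, V)))
Function('Q')(A) = 152
w = Rational(-18513806, 1521) (w = Add(Add(-12330, Pow(Pow(Add(-320, 281), -1), 2), Mul(-229, Pow(Add(-320, 281), -1))), 152) = Add(Add(-12330, Pow(Pow(-39, -1), 2), Mul(-229, Pow(-39, -1))), 152) = Add(Add(-12330, Pow(Rational(-1, 39), 2), Mul(-229, Rational(-1, 39))), 152) = Add(Add(-12330, Rational(1, 1521), Rational(229, 39)), 152) = Add(Rational(-18744998, 1521), 152) = Rational(-18513806, 1521) ≈ -12172.)
Pow(Add(w, 309817), Rational(1, 2)) = Pow(Add(Rational(-18513806, 1521), 309817), Rational(1, 2)) = Pow(Rational(452717851, 1521), Rational(1, 2)) = Mul(Rational(1, 39), Pow(452717851, Rational(1, 2)))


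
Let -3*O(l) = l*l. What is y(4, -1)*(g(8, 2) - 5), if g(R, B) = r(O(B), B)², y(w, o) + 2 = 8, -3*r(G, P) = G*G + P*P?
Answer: -1882/243 ≈ -7.7449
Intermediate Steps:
O(l) = -l²/3 (O(l) = -l*l/3 = -l²/3)
r(G, P) = -G²/3 - P²/3 (r(G, P) = -(G*G + P*P)/3 = -(G² + P²)/3 = -G²/3 - P²/3)
y(w, o) = 6 (y(w, o) = -2 + 8 = 6)
g(R, B) = (-B²/3 - B⁴/27)² (g(R, B) = (-B⁴/9/3 - B²/3)² = (-B⁴/27 - B²/3)² = (-B²/3 - B⁴/27)²)
y(4, -1)*(g(8, 2) - 5) = 6*((1/729)*2⁴*(9 + 2²)² - 5) = 6*((1/729)*16*(9 + 4)² - 5) = 6*((1/729)*16*13² - 5) = 6*((1/729)*16*169 - 5) = 6*(2704/729 - 5) = 6*(-941/729) = -1882/243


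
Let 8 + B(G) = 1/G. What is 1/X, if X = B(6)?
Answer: -6/47 ≈ -0.12766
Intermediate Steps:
B(G) = -8 + 1/G
X = -47/6 (X = -8 + 1/6 = -8 + ⅙ = -47/6 ≈ -7.8333)
1/X = 1/(-47/6) = -6/47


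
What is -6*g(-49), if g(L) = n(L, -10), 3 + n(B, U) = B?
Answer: 312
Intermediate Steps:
n(B, U) = -3 + B
g(L) = -3 + L
-6*g(-49) = -6*(-3 - 49) = -6*(-52) = 312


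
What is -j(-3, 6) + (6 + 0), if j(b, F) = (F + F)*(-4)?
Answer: 54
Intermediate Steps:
j(b, F) = -8*F (j(b, F) = (2*F)*(-4) = -8*F)
-j(-3, 6) + (6 + 0) = -(-8)*6 + (6 + 0) = -1*(-48) + 6 = 48 + 6 = 54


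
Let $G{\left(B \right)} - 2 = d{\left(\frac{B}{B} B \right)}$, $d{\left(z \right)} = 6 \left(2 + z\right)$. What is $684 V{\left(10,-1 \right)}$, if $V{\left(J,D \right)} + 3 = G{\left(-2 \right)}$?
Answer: $-684$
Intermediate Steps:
$d{\left(z \right)} = 12 + 6 z$
$G{\left(B \right)} = 14 + 6 B$ ($G{\left(B \right)} = 2 + \left(12 + 6 \frac{B}{B} B\right) = 2 + \left(12 + 6 \cdot 1 B\right) = 2 + \left(12 + 6 B\right) = 14 + 6 B$)
$V{\left(J,D \right)} = -1$ ($V{\left(J,D \right)} = -3 + \left(14 + 6 \left(-2\right)\right) = -3 + \left(14 - 12\right) = -3 + 2 = -1$)
$684 V{\left(10,-1 \right)} = 684 \left(-1\right) = -684$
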